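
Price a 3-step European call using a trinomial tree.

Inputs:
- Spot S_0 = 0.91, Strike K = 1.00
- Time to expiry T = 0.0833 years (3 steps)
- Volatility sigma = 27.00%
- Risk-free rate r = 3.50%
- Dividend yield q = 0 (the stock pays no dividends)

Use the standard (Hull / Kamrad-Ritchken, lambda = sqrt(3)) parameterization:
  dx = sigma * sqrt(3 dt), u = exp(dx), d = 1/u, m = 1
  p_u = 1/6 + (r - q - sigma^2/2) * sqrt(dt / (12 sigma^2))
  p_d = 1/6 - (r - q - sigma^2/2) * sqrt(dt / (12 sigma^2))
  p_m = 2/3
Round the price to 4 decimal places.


Answer: Price = V(0,0) = 0.0042

Derivation:
dt = T/N = 0.027767; dx = sigma*sqrt(3*dt) = 0.077927
u = exp(dx) = 1.081043; d = 1/u = 0.925032
p_u = 0.166408, p_m = 0.666667, p_d = 0.166925
Discount per step: exp(-r*dt) = 0.999029
Stock lattice S(k, j) with j the centered position index:
  k=0: S(0,+0) = 0.9100
  k=1: S(1,-1) = 0.8418; S(1,+0) = 0.9100; S(1,+1) = 0.9837
  k=2: S(2,-2) = 0.7787; S(2,-1) = 0.8418; S(2,+0) = 0.9100; S(2,+1) = 0.9837; S(2,+2) = 1.0635
  k=3: S(3,-3) = 0.7203; S(3,-2) = 0.7787; S(3,-1) = 0.8418; S(3,+0) = 0.9100; S(3,+1) = 0.9837; S(3,+2) = 1.0635; S(3,+3) = 1.1497
Terminal payoffs V(N, j) = max(S_T - K, 0):
  V(3,-3) = 0.000000; V(3,-2) = 0.000000; V(3,-1) = 0.000000; V(3,+0) = 0.000000; V(3,+1) = 0.000000; V(3,+2) = 0.063476; V(3,+3) = 0.149664
Backward induction: V(k, j) = exp(-r*dt) * [p_u * V(k+1, j+1) + p_m * V(k+1, j) + p_d * V(k+1, j-1)]
  V(2,-2) = exp(-r*dt) * [p_u*0.000000 + p_m*0.000000 + p_d*0.000000] = 0.000000
  V(2,-1) = exp(-r*dt) * [p_u*0.000000 + p_m*0.000000 + p_d*0.000000] = 0.000000
  V(2,+0) = exp(-r*dt) * [p_u*0.000000 + p_m*0.000000 + p_d*0.000000] = 0.000000
  V(2,+1) = exp(-r*dt) * [p_u*0.063476 + p_m*0.000000 + p_d*0.000000] = 0.010553
  V(2,+2) = exp(-r*dt) * [p_u*0.149664 + p_m*0.063476 + p_d*0.000000] = 0.067157
  V(1,-1) = exp(-r*dt) * [p_u*0.000000 + p_m*0.000000 + p_d*0.000000] = 0.000000
  V(1,+0) = exp(-r*dt) * [p_u*0.010553 + p_m*0.000000 + p_d*0.000000] = 0.001754
  V(1,+1) = exp(-r*dt) * [p_u*0.067157 + p_m*0.010553 + p_d*0.000000] = 0.018193
  V(0,+0) = exp(-r*dt) * [p_u*0.018193 + p_m*0.001754 + p_d*0.000000] = 0.004193


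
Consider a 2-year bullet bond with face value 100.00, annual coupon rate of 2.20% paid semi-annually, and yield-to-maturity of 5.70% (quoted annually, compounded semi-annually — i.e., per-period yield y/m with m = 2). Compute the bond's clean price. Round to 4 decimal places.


Coupon per period c = face * coupon_rate / m = 1.100000
Periods per year m = 2; per-period yield y/m = 0.028500
Number of cashflows N = 4
Cashflows (t years, CF_t, discount factor 1/(1+y/m)^(m*t), PV):
  t = 0.5000: CF_t = 1.100000, DF = 0.972290, PV = 1.069519
  t = 1.0000: CF_t = 1.100000, DF = 0.945347, PV = 1.039882
  t = 1.5000: CF_t = 1.100000, DF = 0.919152, PV = 1.011067
  t = 2.0000: CF_t = 101.100000, DF = 0.893682, PV = 90.351210
Price P = sum_t PV_t = 93.471677

Answer: Price = 93.4717


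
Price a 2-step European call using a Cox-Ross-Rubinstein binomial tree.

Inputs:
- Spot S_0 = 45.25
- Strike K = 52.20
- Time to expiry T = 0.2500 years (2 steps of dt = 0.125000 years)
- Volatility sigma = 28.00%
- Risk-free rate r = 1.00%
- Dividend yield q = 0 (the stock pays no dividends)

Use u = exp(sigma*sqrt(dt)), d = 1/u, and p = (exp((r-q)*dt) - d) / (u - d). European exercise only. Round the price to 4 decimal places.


dt = T/N = 0.125000
u = exp(sigma*sqrt(dt)) = 1.104061; d = 1/u = 0.905747
p = (exp((r-q)*dt) - d) / (u - d) = 0.481579
Discount per step: exp(-r*dt) = 0.998751
Stock lattice S(k, i) with i counting down-moves:
  k=0: S(0,0) = 45.2500
  k=1: S(1,0) = 49.9587; S(1,1) = 40.9851
  k=2: S(2,0) = 55.1575; S(2,1) = 45.2500; S(2,2) = 37.1221
Terminal payoffs V(N, i) = max(S_T - K, 0):
  V(2,0) = 2.957491; V(2,1) = 0.000000; V(2,2) = 0.000000
Backward induction: V(k, i) = exp(-r*dt) * [p * V(k+1, i) + (1-p) * V(k+1, i+1)].
  V(1,0) = exp(-r*dt) * [p*2.957491 + (1-p)*0.000000] = 1.422485
  V(1,1) = exp(-r*dt) * [p*0.000000 + (1-p)*0.000000] = 0.000000
  V(0,0) = exp(-r*dt) * [p*1.422485 + (1-p)*0.000000] = 0.684183

Answer: Price = V(0,0) = 0.6842


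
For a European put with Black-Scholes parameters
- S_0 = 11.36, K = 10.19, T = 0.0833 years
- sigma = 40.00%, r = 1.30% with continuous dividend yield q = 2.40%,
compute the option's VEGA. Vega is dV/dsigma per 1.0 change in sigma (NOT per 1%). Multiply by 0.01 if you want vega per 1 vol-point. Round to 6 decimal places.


d1 = 0.9912713901; d2 = 0.8758244326
phi(d1) = 0.2440827388; exp(-qT) = 0.9980027971; exp(-rT) = 0.9989176861
Vega = S * exp(-qT) * phi(d1) * sqrt(T) = 11.3600 * 0.9980027971 * 0.2440827388 * 0.2886173938 = 0.798674

Answer: Vega = 0.798674


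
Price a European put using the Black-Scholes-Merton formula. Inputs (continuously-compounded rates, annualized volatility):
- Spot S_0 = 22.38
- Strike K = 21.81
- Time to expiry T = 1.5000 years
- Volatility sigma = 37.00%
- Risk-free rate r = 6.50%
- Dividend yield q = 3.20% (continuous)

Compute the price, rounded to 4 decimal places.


Answer: Price = 2.9611

Derivation:
d1 = (ln(S/K) + (r - q + 0.5*sigma^2) * T) / (sigma * sqrt(T)) = 0.39274395
d2 = d1 - sigma * sqrt(T) = -0.06041165
exp(-rT) = 0.90710234; exp(-qT) = 0.95313379
P = K * exp(-rT) * N(-d2) - S_0 * exp(-qT) * N(-d1)
N(-d1) = 0.34725430; N(-d2) = 0.52408611
P = 21.8100 * 0.90710234 * 0.52408611 - 22.3800 * 0.95313379 * 0.34725430 = 2.9611


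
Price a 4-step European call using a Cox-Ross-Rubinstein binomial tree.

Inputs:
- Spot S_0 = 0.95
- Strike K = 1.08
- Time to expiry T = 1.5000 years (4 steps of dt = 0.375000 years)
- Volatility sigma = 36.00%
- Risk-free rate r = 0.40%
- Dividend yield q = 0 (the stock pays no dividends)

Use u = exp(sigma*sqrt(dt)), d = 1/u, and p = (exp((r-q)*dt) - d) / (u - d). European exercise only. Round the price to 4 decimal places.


Answer: Price = V(0,0) = 0.1273

Derivation:
dt = T/N = 0.375000
u = exp(sigma*sqrt(dt)) = 1.246643; d = 1/u = 0.802154
p = (exp((r-q)*dt) - d) / (u - d) = 0.448486
Discount per step: exp(-r*dt) = 0.998501
Stock lattice S(k, i) with i counting down-moves:
  k=0: S(0,0) = 0.9500
  k=1: S(1,0) = 1.1843; S(1,1) = 0.7620
  k=2: S(2,0) = 1.4764; S(2,1) = 0.9500; S(2,2) = 0.6113
  k=3: S(3,0) = 1.8406; S(3,1) = 1.1843; S(3,2) = 0.7620; S(3,3) = 0.4903
  k=4: S(4,0) = 2.2945; S(4,1) = 1.4764; S(4,2) = 0.9500; S(4,3) = 0.6113; S(4,4) = 0.3933
Terminal payoffs V(N, i) = max(S_T - K, 0):
  V(4,0) = 1.214518; V(4,1) = 0.396412; V(4,2) = 0.000000; V(4,3) = 0.000000; V(4,4) = 0.000000
Backward induction: V(k, i) = exp(-r*dt) * [p * V(k+1, i) + (1-p) * V(k+1, i+1)].
  V(3,0) = exp(-r*dt) * [p*1.214518 + (1-p)*0.396412] = 0.762177
  V(3,1) = exp(-r*dt) * [p*0.396412 + (1-p)*0.000000] = 0.177519
  V(3,2) = exp(-r*dt) * [p*0.000000 + (1-p)*0.000000] = 0.000000
  V(3,3) = exp(-r*dt) * [p*0.000000 + (1-p)*0.000000] = 0.000000
  V(2,0) = exp(-r*dt) * [p*0.762177 + (1-p)*0.177519] = 0.439071
  V(2,1) = exp(-r*dt) * [p*0.177519 + (1-p)*0.000000] = 0.079495
  V(2,2) = exp(-r*dt) * [p*0.000000 + (1-p)*0.000000] = 0.000000
  V(1,0) = exp(-r*dt) * [p*0.439071 + (1-p)*0.079495] = 0.240399
  V(1,1) = exp(-r*dt) * [p*0.079495 + (1-p)*0.000000] = 0.035599
  V(0,0) = exp(-r*dt) * [p*0.240399 + (1-p)*0.035599] = 0.127258


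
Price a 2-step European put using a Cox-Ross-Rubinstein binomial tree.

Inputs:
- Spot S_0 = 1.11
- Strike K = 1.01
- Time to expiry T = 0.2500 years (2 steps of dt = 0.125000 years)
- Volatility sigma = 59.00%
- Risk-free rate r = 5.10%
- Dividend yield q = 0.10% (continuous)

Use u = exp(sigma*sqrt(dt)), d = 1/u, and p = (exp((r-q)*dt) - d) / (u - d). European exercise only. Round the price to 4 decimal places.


dt = T/N = 0.125000
u = exp(sigma*sqrt(dt)) = 1.231948; d = 1/u = 0.811723
p = (exp((r-q)*dt) - d) / (u - d) = 0.462959
Discount per step: exp(-r*dt) = 0.993645
Stock lattice S(k, i) with i counting down-moves:
  k=0: S(0,0) = 1.1100
  k=1: S(1,0) = 1.3675; S(1,1) = 0.9010
  k=2: S(2,0) = 1.6846; S(2,1) = 1.1100; S(2,2) = 0.7314
Terminal payoffs V(N, i) = max(K - S_T, 0):
  V(2,0) = 0.000000; V(2,1) = 0.000000; V(2,2) = 0.278628
Backward induction: V(k, i) = exp(-r*dt) * [p * V(k+1, i) + (1-p) * V(k+1, i+1)].
  V(1,0) = exp(-r*dt) * [p*0.000000 + (1-p)*0.000000] = 0.000000
  V(1,1) = exp(-r*dt) * [p*0.000000 + (1-p)*0.278628] = 0.148684
  V(0,0) = exp(-r*dt) * [p*0.000000 + (1-p)*0.148684] = 0.079342

Answer: Price = V(0,0) = 0.0793


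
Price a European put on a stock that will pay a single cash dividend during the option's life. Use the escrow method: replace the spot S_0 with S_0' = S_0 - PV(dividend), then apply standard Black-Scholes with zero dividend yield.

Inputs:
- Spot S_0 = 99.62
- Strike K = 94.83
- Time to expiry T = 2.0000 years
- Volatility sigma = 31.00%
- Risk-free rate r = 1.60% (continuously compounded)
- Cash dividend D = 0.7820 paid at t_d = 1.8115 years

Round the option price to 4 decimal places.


Answer: Price = 13.2648

Derivation:
PV(D) = D * exp(-r * t_d) = 0.7820 * 0.97143201 = 0.75965983
S_0' = S_0 - PV(D) = 99.6200 - 0.75965983 = 98.86034017
d1 = (ln(S_0'/K) + (r + sigma^2/2)*T) / (sigma*sqrt(T)) = 0.38713488
d2 = d1 - sigma*sqrt(T) = -0.05127132
exp(-rT) = 0.96850658
N(-d1) = 0.34932818; N(-d2) = 0.52044534
P = K * exp(-rT) * N(-d2) - S_0' * N(-d1) = 94.8300 * 0.96850658 * 0.52044534 - 98.86034017 * 0.34932818 = 13.2648


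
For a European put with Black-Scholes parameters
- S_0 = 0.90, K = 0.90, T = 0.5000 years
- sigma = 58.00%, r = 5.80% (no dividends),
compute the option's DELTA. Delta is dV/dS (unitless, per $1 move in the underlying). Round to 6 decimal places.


Answer: Delta = -0.391362

Derivation:
d1 = 0.2757716447; d2 = -0.1343502884
phi(d1) = 0.3840572945; exp(-qT) = 1.0000000000; exp(-rT) = 0.9714164645
N(-d1) = 0.3913617319
Delta = -exp(-qT) * N(-d1) = -1.0000000000 * 0.3913617319 = -0.391362


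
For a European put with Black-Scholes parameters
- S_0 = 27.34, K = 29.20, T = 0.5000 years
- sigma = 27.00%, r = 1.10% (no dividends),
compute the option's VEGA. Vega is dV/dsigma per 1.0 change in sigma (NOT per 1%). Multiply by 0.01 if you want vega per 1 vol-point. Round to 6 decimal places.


Answer: Vega = 7.527282

Derivation:
d1 = -0.2204752552; d2 = -0.4113940862
phi(d1) = 0.3893630024; exp(-qT) = 1.0000000000; exp(-rT) = 0.9945150973
Vega = S * exp(-qT) * phi(d1) * sqrt(T) = 27.3400 * 1.0000000000 * 0.3893630024 * 0.7071067812 = 7.527282


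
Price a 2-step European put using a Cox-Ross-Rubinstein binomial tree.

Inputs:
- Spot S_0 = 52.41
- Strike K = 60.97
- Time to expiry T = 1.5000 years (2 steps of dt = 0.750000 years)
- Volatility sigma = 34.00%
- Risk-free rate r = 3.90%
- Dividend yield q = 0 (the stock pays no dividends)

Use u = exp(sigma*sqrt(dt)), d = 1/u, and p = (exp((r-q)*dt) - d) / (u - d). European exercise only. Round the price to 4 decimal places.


dt = T/N = 0.750000
u = exp(sigma*sqrt(dt)) = 1.342386; d = 1/u = 0.744942
p = (exp((r-q)*dt) - d) / (u - d) = 0.476597
Discount per step: exp(-r*dt) = 0.971174
Stock lattice S(k, i) with i counting down-moves:
  k=0: S(0,0) = 52.4100
  k=1: S(1,0) = 70.3545; S(1,1) = 39.0424
  k=2: S(2,0) = 94.4428; S(2,1) = 52.4100; S(2,2) = 29.0843
Terminal payoffs V(N, i) = max(K - S_T, 0):
  V(2,0) = 0.000000; V(2,1) = 8.560000; V(2,2) = 31.885653
Backward induction: V(k, i) = exp(-r*dt) * [p * V(k+1, i) + (1-p) * V(k+1, i+1)].
  V(1,0) = exp(-r*dt) * [p*0.000000 + (1-p)*8.560000] = 4.351180
  V(1,1) = exp(-r*dt) * [p*8.560000 + (1-p)*31.885653] = 20.170036
  V(0,0) = exp(-r*dt) * [p*4.351180 + (1-p)*20.170036] = 12.266720

Answer: Price = V(0,0) = 12.2667


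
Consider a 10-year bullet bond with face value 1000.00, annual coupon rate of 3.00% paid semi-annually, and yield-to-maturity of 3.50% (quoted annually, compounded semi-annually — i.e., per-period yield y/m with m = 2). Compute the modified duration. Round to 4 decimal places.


Coupon per period c = face * coupon_rate / m = 15.000000
Periods per year m = 2; per-period yield y/m = 0.017500
Number of cashflows N = 20
Cashflows (t years, CF_t, discount factor 1/(1+y/m)^(m*t), PV):
  t = 0.5000: CF_t = 15.000000, DF = 0.982801, PV = 14.742015
  t = 1.0000: CF_t = 15.000000, DF = 0.965898, PV = 14.488467
  t = 1.5000: CF_t = 15.000000, DF = 0.949285, PV = 14.239279
  t = 2.0000: CF_t = 15.000000, DF = 0.932959, PV = 13.994378
  t = 2.5000: CF_t = 15.000000, DF = 0.916913, PV = 13.753688
  t = 3.0000: CF_t = 15.000000, DF = 0.901143, PV = 13.517138
  t = 3.5000: CF_t = 15.000000, DF = 0.885644, PV = 13.284657
  t = 4.0000: CF_t = 15.000000, DF = 0.870412, PV = 13.056174
  t = 4.5000: CF_t = 15.000000, DF = 0.855441, PV = 12.831620
  t = 5.0000: CF_t = 15.000000, DF = 0.840729, PV = 12.610929
  t = 5.5000: CF_t = 15.000000, DF = 0.826269, PV = 12.394033
  t = 6.0000: CF_t = 15.000000, DF = 0.812058, PV = 12.180868
  t = 6.5000: CF_t = 15.000000, DF = 0.798091, PV = 11.971369
  t = 7.0000: CF_t = 15.000000, DF = 0.784365, PV = 11.765473
  t = 7.5000: CF_t = 15.000000, DF = 0.770875, PV = 11.563119
  t = 8.0000: CF_t = 15.000000, DF = 0.757616, PV = 11.364245
  t = 8.5000: CF_t = 15.000000, DF = 0.744586, PV = 11.168791
  t = 9.0000: CF_t = 15.000000, DF = 0.731780, PV = 10.976699
  t = 9.5000: CF_t = 15.000000, DF = 0.719194, PV = 10.787910
  t = 10.0000: CF_t = 1015.000000, DF = 0.706825, PV = 717.426946
Price P = sum_t PV_t = 958.117797
First compute Macaulay numerator sum_t t * PV_t:
  t * PV_t at t = 0.5000: 7.371007
  t * PV_t at t = 1.0000: 14.488467
  t * PV_t at t = 1.5000: 21.358919
  t * PV_t at t = 2.0000: 27.988755
  t * PV_t at t = 2.5000: 34.384220
  t * PV_t at t = 3.0000: 40.551414
  t * PV_t at t = 3.5000: 46.496298
  t * PV_t at t = 4.0000: 52.224694
  t * PV_t at t = 4.5000: 57.742291
  t * PV_t at t = 5.0000: 63.054645
  t * PV_t at t = 5.5000: 68.167184
  t * PV_t at t = 6.0000: 73.085209
  t * PV_t at t = 6.5000: 77.813900
  t * PV_t at t = 7.0000: 82.358314
  t * PV_t at t = 7.5000: 86.723392
  t * PV_t at t = 8.0000: 90.913957
  t * PV_t at t = 8.5000: 94.934721
  t * PV_t at t = 9.0000: 98.790287
  t * PV_t at t = 9.5000: 102.485146
  t * PV_t at t = 10.0000: 7174.269458
Macaulay duration D = 8315.202279 / 958.117797 = 8.678685
Modified duration = D / (1 + y/m) = 8.678685 / (1 + 0.017500) = 8.529420

Answer: Modified duration = 8.5294


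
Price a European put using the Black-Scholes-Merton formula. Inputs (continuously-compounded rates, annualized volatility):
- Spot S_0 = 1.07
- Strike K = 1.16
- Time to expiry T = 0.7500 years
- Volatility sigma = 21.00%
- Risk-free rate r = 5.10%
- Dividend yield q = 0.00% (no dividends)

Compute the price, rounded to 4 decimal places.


Answer: Price = 0.1046

Derivation:
d1 = (ln(S/K) + (r - q + 0.5*sigma^2) * T) / (sigma * sqrt(T)) = -0.14281917
d2 = d1 - sigma * sqrt(T) = -0.32468451
exp(-rT) = 0.96247229; exp(-qT) = 1.00000000
P = K * exp(-rT) * N(-d2) - S_0 * exp(-qT) * N(-d1)
N(-d1) = 0.55678350; N(-d2) = 0.62729007
P = 1.1600 * 0.96247229 * 0.62729007 - 1.0700 * 1.00000000 * 0.55678350 = 0.1046


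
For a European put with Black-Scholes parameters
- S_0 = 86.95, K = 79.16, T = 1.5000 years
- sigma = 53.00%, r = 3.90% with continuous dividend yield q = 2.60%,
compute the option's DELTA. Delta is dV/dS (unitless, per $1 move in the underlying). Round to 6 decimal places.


Answer: Delta = -0.297008

Derivation:
d1 = 0.4991984917; d2 = -0.1499162901
phi(d1) = 0.3522063335; exp(-qT) = 0.9617507091; exp(-rT) = 0.9431782404
N(-d1) = 0.3088197785
Delta = -exp(-qT) * N(-d1) = -0.9617507091 * 0.3088197785 = -0.297008


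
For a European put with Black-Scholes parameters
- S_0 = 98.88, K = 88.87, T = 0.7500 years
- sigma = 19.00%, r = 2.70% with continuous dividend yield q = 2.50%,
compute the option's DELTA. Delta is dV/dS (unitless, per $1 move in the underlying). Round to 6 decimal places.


d1 = 0.7400406831; d2 = 0.5754958563
phi(d1) = 0.3033801500; exp(-qT) = 0.9814246877; exp(-rT) = 0.9799536543
N(-d1) = 0.2296376545
Delta = -exp(-qT) * N(-d1) = -0.9814246877 * 0.2296376545 = -0.225372

Answer: Delta = -0.225372


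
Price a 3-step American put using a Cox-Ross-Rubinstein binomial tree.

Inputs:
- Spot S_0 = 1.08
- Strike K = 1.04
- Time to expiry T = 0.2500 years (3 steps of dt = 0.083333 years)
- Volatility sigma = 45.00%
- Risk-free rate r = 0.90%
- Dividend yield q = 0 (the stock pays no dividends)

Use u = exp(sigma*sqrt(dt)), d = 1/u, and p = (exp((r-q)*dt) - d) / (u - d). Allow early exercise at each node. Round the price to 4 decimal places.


Answer: Price = V(0,0) = 0.0821

Derivation:
dt = T/N = 0.083333
u = exp(sigma*sqrt(dt)) = 1.138719; d = 1/u = 0.878180
p = (exp((r-q)*dt) - d) / (u - d) = 0.470449
Discount per step: exp(-r*dt) = 0.999250
Stock lattice S(k, i) with i counting down-moves:
  k=0: S(0,0) = 1.0800
  k=1: S(1,0) = 1.2298; S(1,1) = 0.9484
  k=2: S(2,0) = 1.4004; S(2,1) = 1.0800; S(2,2) = 0.8329
  k=3: S(3,0) = 1.5947; S(3,1) = 1.2298; S(3,2) = 0.9484; S(3,3) = 0.7314
Terminal payoffs V(N, i) = max(K - S_T, 0):
  V(3,0) = 0.000000; V(3,1) = 0.000000; V(3,2) = 0.091566; V(3,3) = 0.308568
Backward induction: V(k, i) = exp(-r*dt) * [p * V(k+1, i) + (1-p) * V(k+1, i+1)]; then take max(V_cont, immediate exercise) for American.
  V(2,0) = exp(-r*dt) * [p*0.000000 + (1-p)*0.000000] = 0.000000; exercise = 0.000000; V(2,0) = max -> 0.000000
  V(2,1) = exp(-r*dt) * [p*0.000000 + (1-p)*0.091566] = 0.048452; exercise = 0.000000; V(2,1) = max -> 0.048452
  V(2,2) = exp(-r*dt) * [p*0.091566 + (1-p)*0.308568] = 0.206324; exercise = 0.207104; V(2,2) = max -> 0.207104
  V(1,0) = exp(-r*dt) * [p*0.000000 + (1-p)*0.048452] = 0.025639; exercise = 0.000000; V(1,0) = max -> 0.025639
  V(1,1) = exp(-r*dt) * [p*0.048452 + (1-p)*0.207104] = 0.132367; exercise = 0.091566; V(1,1) = max -> 0.132367
  V(0,0) = exp(-r*dt) * [p*0.025639 + (1-p)*0.132367] = 0.082095; exercise = 0.000000; V(0,0) = max -> 0.082095


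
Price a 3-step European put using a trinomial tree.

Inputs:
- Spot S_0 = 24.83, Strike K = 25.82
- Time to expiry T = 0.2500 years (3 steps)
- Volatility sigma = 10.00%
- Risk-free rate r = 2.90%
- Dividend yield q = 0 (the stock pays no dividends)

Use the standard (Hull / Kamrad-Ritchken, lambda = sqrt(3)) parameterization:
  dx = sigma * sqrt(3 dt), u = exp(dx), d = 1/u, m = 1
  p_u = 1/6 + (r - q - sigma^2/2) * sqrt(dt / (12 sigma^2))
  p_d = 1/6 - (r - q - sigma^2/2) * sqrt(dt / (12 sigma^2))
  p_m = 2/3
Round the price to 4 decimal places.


dt = T/N = 0.083333; dx = sigma*sqrt(3*dt) = 0.050000
u = exp(dx) = 1.051271; d = 1/u = 0.951229
p_u = 0.186667, p_m = 0.666667, p_d = 0.146667
Discount per step: exp(-r*dt) = 0.997586
Stock lattice S(k, j) with j the centered position index:
  k=0: S(0,+0) = 24.8300
  k=1: S(1,-1) = 23.6190; S(1,+0) = 24.8300; S(1,+1) = 26.1031
  k=2: S(2,-2) = 22.4671; S(2,-1) = 23.6190; S(2,+0) = 24.8300; S(2,+1) = 26.1031; S(2,+2) = 27.4414
  k=3: S(3,-3) = 21.3714; S(3,-2) = 22.4671; S(3,-1) = 23.6190; S(3,+0) = 24.8300; S(3,+1) = 26.1031; S(3,+2) = 27.4414; S(3,+3) = 28.8483
Terminal payoffs V(N, j) = max(K - S_T, 0):
  V(3,-3) = 4.448621; V(3,-2) = 3.352887; V(3,-1) = 2.200973; V(3,+0) = 0.990000; V(3,+1) = 0.000000; V(3,+2) = 0.000000; V(3,+3) = 0.000000
Backward induction: V(k, j) = exp(-r*dt) * [p_u * V(k+1, j+1) + p_m * V(k+1, j) + p_d * V(k+1, j-1)]
  V(2,-2) = exp(-r*dt) * [p_u*2.200973 + p_m*3.352887 + p_d*4.448621] = 3.290609
  V(2,-1) = exp(-r*dt) * [p_u*0.990000 + p_m*2.200973 + p_d*3.352887] = 2.138698
  V(2,+0) = exp(-r*dt) * [p_u*0.000000 + p_m*0.990000 + p_d*2.200973] = 0.980437
  V(2,+1) = exp(-r*dt) * [p_u*0.000000 + p_m*0.000000 + p_d*0.990000] = 0.144850
  V(2,+2) = exp(-r*dt) * [p_u*0.000000 + p_m*0.000000 + p_d*0.000000] = 0.000000
  V(1,-1) = exp(-r*dt) * [p_u*0.980437 + p_m*2.138698 + p_d*3.290609] = 2.086388
  V(1,+0) = exp(-r*dt) * [p_u*0.144850 + p_m*0.980437 + p_d*2.138698] = 0.991939
  V(1,+1) = exp(-r*dt) * [p_u*0.000000 + p_m*0.144850 + p_d*0.980437] = 0.239784
  V(0,+0) = exp(-r*dt) * [p_u*0.239784 + p_m*0.991939 + p_d*2.086388] = 1.009613

Answer: Price = V(0,0) = 1.0096


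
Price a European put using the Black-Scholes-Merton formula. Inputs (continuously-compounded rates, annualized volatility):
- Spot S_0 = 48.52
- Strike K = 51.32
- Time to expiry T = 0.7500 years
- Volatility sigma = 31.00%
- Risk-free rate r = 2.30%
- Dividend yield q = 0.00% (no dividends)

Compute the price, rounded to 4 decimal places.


Answer: Price = 6.2998

Derivation:
d1 = (ln(S/K) + (r - q + 0.5*sigma^2) * T) / (sigma * sqrt(T)) = -0.01049271
d2 = d1 - sigma * sqrt(T) = -0.27896059
exp(-rT) = 0.98289793; exp(-qT) = 1.00000000
P = K * exp(-rT) * N(-d2) - S_0 * exp(-qT) * N(-d1)
N(-d1) = 0.50418591; N(-d2) = 0.60986246
P = 51.3200 * 0.98289793 * 0.60986246 - 48.5200 * 1.00000000 * 0.50418591 = 6.2998


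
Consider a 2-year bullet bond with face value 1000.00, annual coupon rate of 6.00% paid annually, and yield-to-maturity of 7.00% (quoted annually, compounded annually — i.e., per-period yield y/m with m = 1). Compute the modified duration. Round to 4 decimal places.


Coupon per period c = face * coupon_rate / m = 60.000000
Periods per year m = 1; per-period yield y/m = 0.070000
Number of cashflows N = 2
Cashflows (t years, CF_t, discount factor 1/(1+y/m)^(m*t), PV):
  t = 1.0000: CF_t = 60.000000, DF = 0.934579, PV = 56.074766
  t = 2.0000: CF_t = 1060.000000, DF = 0.873439, PV = 925.845052
Price P = sum_t PV_t = 981.919818
First compute Macaulay numerator sum_t t * PV_t:
  t * PV_t at t = 1.0000: 56.074766
  t * PV_t at t = 2.0000: 1851.690104
Macaulay duration D = 1907.764870 / 981.919818 = 1.942893
Modified duration = D / (1 + y/m) = 1.942893 / (1 + 0.070000) = 1.815788

Answer: Modified duration = 1.8158


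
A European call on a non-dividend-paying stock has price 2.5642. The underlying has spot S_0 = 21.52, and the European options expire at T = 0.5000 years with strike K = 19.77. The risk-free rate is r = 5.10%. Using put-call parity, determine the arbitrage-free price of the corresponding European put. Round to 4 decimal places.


Answer: Put price = 0.3164

Derivation:
Put-call parity: C - P = S_0 * exp(-qT) - K * exp(-rT).
S_0 * exp(-qT) = 21.5200 * 1.00000000 = 21.52000000
K * exp(-rT) = 19.7700 * 0.97482238 = 19.27223843
P = C - S*exp(-qT) + K*exp(-rT)
P = 2.5642 - 21.52000000 + 19.27223843 = 0.3164


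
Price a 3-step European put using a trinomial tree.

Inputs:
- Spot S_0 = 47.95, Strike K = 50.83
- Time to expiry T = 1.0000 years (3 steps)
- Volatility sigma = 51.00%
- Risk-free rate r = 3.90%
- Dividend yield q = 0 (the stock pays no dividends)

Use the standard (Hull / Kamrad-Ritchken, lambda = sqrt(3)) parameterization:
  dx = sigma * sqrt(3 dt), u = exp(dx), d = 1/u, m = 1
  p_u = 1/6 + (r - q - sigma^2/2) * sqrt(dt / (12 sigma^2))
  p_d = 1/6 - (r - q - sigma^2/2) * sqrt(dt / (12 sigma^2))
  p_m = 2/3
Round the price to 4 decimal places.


dt = T/N = 0.333333; dx = sigma*sqrt(3*dt) = 0.510000
u = exp(dx) = 1.665291; d = 1/u = 0.600496
p_u = 0.136912, p_m = 0.666667, p_d = 0.196422
Discount per step: exp(-r*dt) = 0.987084
Stock lattice S(k, j) with j the centered position index:
  k=0: S(0,+0) = 47.9500
  k=1: S(1,-1) = 28.7938; S(1,+0) = 47.9500; S(1,+1) = 79.8507
  k=2: S(2,-2) = 17.2905; S(2,-1) = 28.7938; S(2,+0) = 47.9500; S(2,+1) = 79.8507; S(2,+2) = 132.9747
  k=3: S(3,-3) = 10.3829; S(3,-2) = 17.2905; S(3,-1) = 28.7938; S(3,+0) = 47.9500; S(3,+1) = 79.8507; S(3,+2) = 132.9747; S(3,+3) = 221.4416
Terminal payoffs V(N, j) = max(K - S_T, 0):
  V(3,-3) = 40.447115; V(3,-2) = 33.539473; V(3,-1) = 22.036237; V(3,+0) = 2.880000; V(3,+1) = 0.000000; V(3,+2) = 0.000000; V(3,+3) = 0.000000
Backward induction: V(k, j) = exp(-r*dt) * [p_u * V(k+1, j+1) + p_m * V(k+1, j) + p_d * V(k+1, j-1)]
  V(2,-2) = exp(-r*dt) * [p_u*22.036237 + p_m*33.539473 + p_d*40.447115] = 32.890980
  V(2,-1) = exp(-r*dt) * [p_u*2.880000 + p_m*22.036237 + p_d*33.539473] = 21.393081
  V(2,+0) = exp(-r*dt) * [p_u*0.000000 + p_m*2.880000 + p_d*22.036237] = 6.167689
  V(2,+1) = exp(-r*dt) * [p_u*0.000000 + p_m*0.000000 + p_d*2.880000] = 0.558388
  V(2,+2) = exp(-r*dt) * [p_u*0.000000 + p_m*0.000000 + p_d*0.000000] = 0.000000
  V(1,-1) = exp(-r*dt) * [p_u*6.167689 + p_m*21.393081 + p_d*32.890980] = 21.288425
  V(1,+0) = exp(-r*dt) * [p_u*0.558388 + p_m*6.167689 + p_d*21.393081] = 8.281937
  V(1,+1) = exp(-r*dt) * [p_u*0.000000 + p_m*0.558388 + p_d*6.167689] = 1.563270
  V(0,+0) = exp(-r*dt) * [p_u*1.563270 + p_m*8.281937 + p_d*21.288425] = 9.788743

Answer: Price = V(0,0) = 9.7887


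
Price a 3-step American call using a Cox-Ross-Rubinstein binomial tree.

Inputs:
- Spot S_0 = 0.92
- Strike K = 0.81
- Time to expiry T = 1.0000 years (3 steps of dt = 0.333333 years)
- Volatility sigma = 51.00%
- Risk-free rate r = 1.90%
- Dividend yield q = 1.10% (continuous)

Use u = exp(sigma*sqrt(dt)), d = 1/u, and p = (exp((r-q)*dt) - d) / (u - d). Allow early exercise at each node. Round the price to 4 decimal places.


dt = T/N = 0.333333
u = exp(sigma*sqrt(dt)) = 1.342386; d = 1/u = 0.744942
p = (exp((r-q)*dt) - d) / (u - d) = 0.431385
Discount per step: exp(-r*dt) = 0.993687
Stock lattice S(k, i) with i counting down-moves:
  k=0: S(0,0) = 0.9200
  k=1: S(1,0) = 1.2350; S(1,1) = 0.6853
  k=2: S(2,0) = 1.6578; S(2,1) = 0.9200; S(2,2) = 0.5105
  k=3: S(3,0) = 2.2255; S(3,1) = 1.2350; S(3,2) = 0.6853; S(3,3) = 0.3803
Terminal payoffs V(N, i) = max(S_T - K, 0):
  V(3,0) = 1.415461; V(3,1) = 0.424995; V(3,2) = 0.000000; V(3,3) = 0.000000
Backward induction: V(k, i) = exp(-r*dt) * [p * V(k+1, i) + (1-p) * V(k+1, i+1)]; then take max(V_cont, immediate exercise) for American.
  V(2,0) = exp(-r*dt) * [p*1.415461 + (1-p)*0.424995] = 0.846886; exercise = 0.847840; V(2,0) = max -> 0.847840
  V(2,1) = exp(-r*dt) * [p*0.424995 + (1-p)*0.000000] = 0.182179; exercise = 0.110000; V(2,1) = max -> 0.182179
  V(2,2) = exp(-r*dt) * [p*0.000000 + (1-p)*0.000000] = 0.000000; exercise = 0.000000; V(2,2) = max -> 0.000000
  V(1,0) = exp(-r*dt) * [p*0.847840 + (1-p)*0.182179] = 0.466372; exercise = 0.424995; V(1,0) = max -> 0.466372
  V(1,1) = exp(-r*dt) * [p*0.182179 + (1-p)*0.000000] = 0.078093; exercise = 0.000000; V(1,1) = max -> 0.078093
  V(0,0) = exp(-r*dt) * [p*0.466372 + (1-p)*0.078093] = 0.244040; exercise = 0.110000; V(0,0) = max -> 0.244040

Answer: Price = V(0,0) = 0.2440


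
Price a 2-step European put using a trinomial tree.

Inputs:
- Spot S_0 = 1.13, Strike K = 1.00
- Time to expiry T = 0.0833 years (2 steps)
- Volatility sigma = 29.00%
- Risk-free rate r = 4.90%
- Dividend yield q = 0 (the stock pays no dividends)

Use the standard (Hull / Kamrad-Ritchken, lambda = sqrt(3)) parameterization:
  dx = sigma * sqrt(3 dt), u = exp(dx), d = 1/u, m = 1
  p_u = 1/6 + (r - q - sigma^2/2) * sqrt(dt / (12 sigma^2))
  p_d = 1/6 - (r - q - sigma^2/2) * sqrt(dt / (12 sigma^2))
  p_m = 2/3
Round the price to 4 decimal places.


dt = T/N = 0.041650; dx = sigma*sqrt(3*dt) = 0.102510
u = exp(dx) = 1.107948; d = 1/u = 0.902569
p_u = 0.168079, p_m = 0.666667, p_d = 0.165255
Discount per step: exp(-r*dt) = 0.997961
Stock lattice S(k, j) with j the centered position index:
  k=0: S(0,+0) = 1.1300
  k=1: S(1,-1) = 1.0199; S(1,+0) = 1.1300; S(1,+1) = 1.2520
  k=2: S(2,-2) = 0.9205; S(2,-1) = 1.0199; S(2,+0) = 1.1300; S(2,+1) = 1.2520; S(2,+2) = 1.3871
Terminal payoffs V(N, j) = max(K - S_T, 0):
  V(2,-2) = 0.079467; V(2,-1) = 0.000000; V(2,+0) = 0.000000; V(2,+1) = 0.000000; V(2,+2) = 0.000000
Backward induction: V(k, j) = exp(-r*dt) * [p_u * V(k+1, j+1) + p_m * V(k+1, j) + p_d * V(k+1, j-1)]
  V(1,-1) = exp(-r*dt) * [p_u*0.000000 + p_m*0.000000 + p_d*0.079467] = 0.013106
  V(1,+0) = exp(-r*dt) * [p_u*0.000000 + p_m*0.000000 + p_d*0.000000] = 0.000000
  V(1,+1) = exp(-r*dt) * [p_u*0.000000 + p_m*0.000000 + p_d*0.000000] = 0.000000
  V(0,+0) = exp(-r*dt) * [p_u*0.000000 + p_m*0.000000 + p_d*0.013106] = 0.002161

Answer: Price = V(0,0) = 0.0022


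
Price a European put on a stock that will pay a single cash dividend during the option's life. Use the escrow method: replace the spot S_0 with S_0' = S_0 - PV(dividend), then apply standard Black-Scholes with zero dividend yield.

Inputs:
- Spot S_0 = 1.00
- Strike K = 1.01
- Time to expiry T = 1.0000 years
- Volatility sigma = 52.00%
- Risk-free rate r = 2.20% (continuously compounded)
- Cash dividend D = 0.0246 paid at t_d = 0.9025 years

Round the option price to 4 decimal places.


Answer: Price = 0.2076

Derivation:
PV(D) = D * exp(-r * t_d) = 0.0246 * 0.98034081 = 0.02411638
S_0' = S_0 - PV(D) = 1.0000 - 0.02411638 = 0.97588362
d1 = (ln(S_0'/K) + (r + sigma^2/2)*T) / (sigma*sqrt(T)) = 0.23622639
d2 = d1 - sigma*sqrt(T) = -0.28377361
exp(-rT) = 0.97824024
N(-d1) = 0.40662850; N(-d2) = 0.61170806
P = K * exp(-rT) * N(-d2) - S_0' * N(-d1) = 1.0100 * 0.97824024 * 0.61170806 - 0.97588362 * 0.40662850 = 0.2076


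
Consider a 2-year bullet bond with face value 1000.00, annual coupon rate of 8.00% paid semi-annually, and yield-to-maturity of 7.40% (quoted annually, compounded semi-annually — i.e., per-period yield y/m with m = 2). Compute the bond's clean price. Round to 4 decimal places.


Answer: Price = 1010.9671

Derivation:
Coupon per period c = face * coupon_rate / m = 40.000000
Periods per year m = 2; per-period yield y/m = 0.037000
Number of cashflows N = 4
Cashflows (t years, CF_t, discount factor 1/(1+y/m)^(m*t), PV):
  t = 0.5000: CF_t = 40.000000, DF = 0.964320, PV = 38.572806
  t = 1.0000: CF_t = 40.000000, DF = 0.929913, PV = 37.196534
  t = 1.5000: CF_t = 40.000000, DF = 0.896734, PV = 35.869368
  t = 2.0000: CF_t = 1040.000000, DF = 0.864739, PV = 899.328411
Price P = sum_t PV_t = 1010.967120


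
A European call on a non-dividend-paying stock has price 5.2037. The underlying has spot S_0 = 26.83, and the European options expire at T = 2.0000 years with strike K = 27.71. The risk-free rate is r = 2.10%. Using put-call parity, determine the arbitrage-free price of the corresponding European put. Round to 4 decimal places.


Answer: Put price = 4.9440

Derivation:
Put-call parity: C - P = S_0 * exp(-qT) - K * exp(-rT).
S_0 * exp(-qT) = 26.8300 * 1.00000000 = 26.83000000
K * exp(-rT) = 27.7100 * 0.95886978 = 26.57028162
P = C - S*exp(-qT) + K*exp(-rT)
P = 5.2037 - 26.83000000 + 26.57028162 = 4.9440


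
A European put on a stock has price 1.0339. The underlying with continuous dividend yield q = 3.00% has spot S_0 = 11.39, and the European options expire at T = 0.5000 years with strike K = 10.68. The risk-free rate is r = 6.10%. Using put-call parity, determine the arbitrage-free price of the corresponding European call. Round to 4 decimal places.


Put-call parity: C - P = S_0 * exp(-qT) - K * exp(-rT).
S_0 * exp(-qT) = 11.3900 * 0.98511194 = 11.22042499
K * exp(-rT) = 10.6800 * 0.96996043 = 10.35917741
C = P + S*exp(-qT) - K*exp(-rT)
C = 1.0339 + 11.22042499 - 10.35917741 = 1.8951

Answer: Call price = 1.8951


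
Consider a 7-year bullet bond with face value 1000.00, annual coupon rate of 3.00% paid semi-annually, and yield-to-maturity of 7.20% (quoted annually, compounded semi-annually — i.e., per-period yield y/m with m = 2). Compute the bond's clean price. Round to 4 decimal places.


Coupon per period c = face * coupon_rate / m = 15.000000
Periods per year m = 2; per-period yield y/m = 0.036000
Number of cashflows N = 14
Cashflows (t years, CF_t, discount factor 1/(1+y/m)^(m*t), PV):
  t = 0.5000: CF_t = 15.000000, DF = 0.965251, PV = 14.478764
  t = 1.0000: CF_t = 15.000000, DF = 0.931709, PV = 13.975641
  t = 1.5000: CF_t = 15.000000, DF = 0.899333, PV = 13.490001
  t = 2.0000: CF_t = 15.000000, DF = 0.868082, PV = 13.021237
  t = 2.5000: CF_t = 15.000000, DF = 0.837917, PV = 12.568761
  t = 3.0000: CF_t = 15.000000, DF = 0.808801, PV = 12.132009
  t = 3.5000: CF_t = 15.000000, DF = 0.780696, PV = 11.710433
  t = 4.0000: CF_t = 15.000000, DF = 0.753567, PV = 11.303507
  t = 4.5000: CF_t = 15.000000, DF = 0.727381, PV = 10.910721
  t = 5.0000: CF_t = 15.000000, DF = 0.702106, PV = 10.531584
  t = 5.5000: CF_t = 15.000000, DF = 0.677708, PV = 10.165622
  t = 6.0000: CF_t = 15.000000, DF = 0.654158, PV = 9.812376
  t = 6.5000: CF_t = 15.000000, DF = 0.631427, PV = 9.471406
  t = 7.0000: CF_t = 1015.000000, DF = 0.609486, PV = 618.627848
Price P = sum_t PV_t = 772.199913

Answer: Price = 772.1999


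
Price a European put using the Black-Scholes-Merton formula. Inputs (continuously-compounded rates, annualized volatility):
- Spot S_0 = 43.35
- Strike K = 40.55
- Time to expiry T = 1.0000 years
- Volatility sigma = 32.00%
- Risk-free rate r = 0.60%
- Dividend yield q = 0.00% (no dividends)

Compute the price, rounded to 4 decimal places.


d1 = (ln(S/K) + (r - q + 0.5*sigma^2) * T) / (sigma * sqrt(T)) = 0.38740913
d2 = d1 - sigma * sqrt(T) = 0.06740913
exp(-rT) = 0.99401796; exp(-qT) = 1.00000000
P = K * exp(-rT) * N(-d2) - S_0 * exp(-qT) * N(-d1)
N(-d1) = 0.34922667; N(-d2) = 0.47312800
P = 40.5500 * 0.99401796 * 0.47312800 - 43.3500 * 1.00000000 * 0.34922667 = 3.9316

Answer: Price = 3.9316


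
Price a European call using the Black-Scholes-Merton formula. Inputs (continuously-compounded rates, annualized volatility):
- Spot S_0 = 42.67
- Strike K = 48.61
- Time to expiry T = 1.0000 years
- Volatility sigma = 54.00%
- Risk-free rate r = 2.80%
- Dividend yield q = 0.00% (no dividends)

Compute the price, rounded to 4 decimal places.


Answer: Price = 7.4393

Derivation:
d1 = (ln(S/K) + (r - q + 0.5*sigma^2) * T) / (sigma * sqrt(T)) = 0.08049412
d2 = d1 - sigma * sqrt(T) = -0.45950588
exp(-rT) = 0.97238837; exp(-qT) = 1.00000000
C = S_0 * exp(-qT) * N(d1) - K * exp(-rT) * N(d2)
N(d1) = 0.53207786; N(d2) = 0.32293547
C = 42.6700 * 1.00000000 * 0.53207786 - 48.6100 * 0.97238837 * 0.32293547 = 7.4393


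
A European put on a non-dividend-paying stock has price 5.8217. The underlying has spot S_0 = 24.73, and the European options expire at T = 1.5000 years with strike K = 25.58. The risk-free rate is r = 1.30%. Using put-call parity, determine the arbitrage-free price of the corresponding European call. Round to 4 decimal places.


Put-call parity: C - P = S_0 * exp(-qT) - K * exp(-rT).
S_0 * exp(-qT) = 24.7300 * 1.00000000 = 24.73000000
K * exp(-rT) = 25.5800 * 0.98068890 = 25.08602194
C = P + S*exp(-qT) - K*exp(-rT)
C = 5.8217 + 24.73000000 - 25.08602194 = 5.4657

Answer: Call price = 5.4657


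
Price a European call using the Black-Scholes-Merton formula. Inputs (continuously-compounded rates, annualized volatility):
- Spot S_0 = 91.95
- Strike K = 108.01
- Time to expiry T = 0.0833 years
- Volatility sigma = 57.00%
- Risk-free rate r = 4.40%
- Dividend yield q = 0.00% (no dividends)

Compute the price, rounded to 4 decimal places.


d1 = (ln(S/K) + (r - q + 0.5*sigma^2) * T) / (sigma * sqrt(T)) = -0.87398885
d2 = d1 - sigma * sqrt(T) = -1.03850077
exp(-rT) = 0.99634151; exp(-qT) = 1.00000000
C = S_0 * exp(-qT) * N(d1) - K * exp(-rT) * N(d2)
N(d1) = 0.19106216; N(d2) = 0.14951849
C = 91.9500 * 1.00000000 * 0.19106216 - 108.0100 * 0.99634151 * 0.14951849 = 1.4778

Answer: Price = 1.4778


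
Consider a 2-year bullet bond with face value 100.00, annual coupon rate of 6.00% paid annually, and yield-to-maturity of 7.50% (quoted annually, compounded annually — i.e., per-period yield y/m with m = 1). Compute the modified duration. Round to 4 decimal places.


Coupon per period c = face * coupon_rate / m = 6.000000
Periods per year m = 1; per-period yield y/m = 0.075000
Number of cashflows N = 2
Cashflows (t years, CF_t, discount factor 1/(1+y/m)^(m*t), PV):
  t = 1.0000: CF_t = 6.000000, DF = 0.930233, PV = 5.581395
  t = 2.0000: CF_t = 106.000000, DF = 0.865333, PV = 91.725257
Price P = sum_t PV_t = 97.306652
First compute Macaulay numerator sum_t t * PV_t:
  t * PV_t at t = 1.0000: 5.581395
  t * PV_t at t = 2.0000: 183.450514
Macaulay duration D = 189.031909 / 97.306652 = 1.942641
Modified duration = D / (1 + y/m) = 1.942641 / (1 + 0.075000) = 1.807108

Answer: Modified duration = 1.8071


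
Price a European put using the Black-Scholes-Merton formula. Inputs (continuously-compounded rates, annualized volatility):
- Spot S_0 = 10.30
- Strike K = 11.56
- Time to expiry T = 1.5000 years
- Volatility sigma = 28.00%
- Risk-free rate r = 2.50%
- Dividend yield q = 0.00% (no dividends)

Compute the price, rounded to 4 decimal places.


Answer: Price = 1.9134

Derivation:
d1 = (ln(S/K) + (r - q + 0.5*sigma^2) * T) / (sigma * sqrt(T)) = -0.05571705
d2 = d1 - sigma * sqrt(T) = -0.39864561
exp(-rT) = 0.96319442; exp(-qT) = 1.00000000
P = K * exp(-rT) * N(-d2) - S_0 * exp(-qT) * N(-d1)
N(-d1) = 0.52221639; N(-d2) = 0.65492283
P = 11.5600 * 0.96319442 * 0.65492283 - 10.3000 * 1.00000000 * 0.52221639 = 1.9134


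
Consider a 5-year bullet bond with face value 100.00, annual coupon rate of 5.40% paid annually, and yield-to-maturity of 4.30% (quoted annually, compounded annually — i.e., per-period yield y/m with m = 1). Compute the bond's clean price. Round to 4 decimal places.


Answer: Price = 104.8560

Derivation:
Coupon per period c = face * coupon_rate / m = 5.400000
Periods per year m = 1; per-period yield y/m = 0.043000
Number of cashflows N = 5
Cashflows (t years, CF_t, discount factor 1/(1+y/m)^(m*t), PV):
  t = 1.0000: CF_t = 5.400000, DF = 0.958773, PV = 5.177373
  t = 2.0000: CF_t = 5.400000, DF = 0.919245, PV = 4.963924
  t = 3.0000: CF_t = 5.400000, DF = 0.881347, PV = 4.759275
  t = 4.0000: CF_t = 5.400000, DF = 0.845012, PV = 4.563064
  t = 5.0000: CF_t = 105.400000, DF = 0.810174, PV = 85.392370
Price P = sum_t PV_t = 104.856007


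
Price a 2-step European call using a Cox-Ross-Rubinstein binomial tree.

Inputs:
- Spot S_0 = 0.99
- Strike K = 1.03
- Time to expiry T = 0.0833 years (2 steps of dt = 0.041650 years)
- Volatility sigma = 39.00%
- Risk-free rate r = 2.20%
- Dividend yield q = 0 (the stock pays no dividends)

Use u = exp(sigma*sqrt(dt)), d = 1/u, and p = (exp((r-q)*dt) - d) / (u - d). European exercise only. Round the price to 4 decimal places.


Answer: Price = V(0,0) = 0.0308

Derivation:
dt = T/N = 0.041650
u = exp(sigma*sqrt(dt)) = 1.082846; d = 1/u = 0.923493
p = (exp((r-q)*dt) - d) / (u - d) = 0.485865
Discount per step: exp(-r*dt) = 0.999084
Stock lattice S(k, i) with i counting down-moves:
  k=0: S(0,0) = 0.9900
  k=1: S(1,0) = 1.0720; S(1,1) = 0.9143
  k=2: S(2,0) = 1.1608; S(2,1) = 0.9900; S(2,2) = 0.8443
Terminal payoffs V(N, i) = max(S_T - K, 0):
  V(2,0) = 0.130829; V(2,1) = 0.000000; V(2,2) = 0.000000
Backward induction: V(k, i) = exp(-r*dt) * [p * V(k+1, i) + (1-p) * V(k+1, i+1)].
  V(1,0) = exp(-r*dt) * [p*0.130829 + (1-p)*0.000000] = 0.063507
  V(1,1) = exp(-r*dt) * [p*0.000000 + (1-p)*0.000000] = 0.000000
  V(0,0) = exp(-r*dt) * [p*0.063507 + (1-p)*0.000000] = 0.030828


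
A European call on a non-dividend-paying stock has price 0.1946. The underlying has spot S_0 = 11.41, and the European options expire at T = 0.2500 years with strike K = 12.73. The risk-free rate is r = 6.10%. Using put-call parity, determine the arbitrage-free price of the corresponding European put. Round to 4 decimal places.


Put-call parity: C - P = S_0 * exp(-qT) - K * exp(-rT).
S_0 * exp(-qT) = 11.4100 * 1.00000000 = 11.41000000
K * exp(-rT) = 12.7300 * 0.98486569 = 12.53734026
P = C - S*exp(-qT) + K*exp(-rT)
P = 0.1946 - 11.41000000 + 12.53734026 = 1.3219

Answer: Put price = 1.3219


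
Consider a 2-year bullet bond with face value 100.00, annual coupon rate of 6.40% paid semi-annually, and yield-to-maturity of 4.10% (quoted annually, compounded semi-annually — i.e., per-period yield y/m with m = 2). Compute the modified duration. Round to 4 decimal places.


Coupon per period c = face * coupon_rate / m = 3.200000
Periods per year m = 2; per-period yield y/m = 0.020500
Number of cashflows N = 4
Cashflows (t years, CF_t, discount factor 1/(1+y/m)^(m*t), PV):
  t = 0.5000: CF_t = 3.200000, DF = 0.979912, PV = 3.135718
  t = 1.0000: CF_t = 3.200000, DF = 0.960227, PV = 3.072727
  t = 1.5000: CF_t = 3.200000, DF = 0.940938, PV = 3.011001
  t = 2.0000: CF_t = 103.200000, DF = 0.922036, PV = 95.154134
Price P = sum_t PV_t = 104.373580
First compute Macaulay numerator sum_t t * PV_t:
  t * PV_t at t = 0.5000: 1.567859
  t * PV_t at t = 1.0000: 3.072727
  t * PV_t at t = 1.5000: 4.516502
  t * PV_t at t = 2.0000: 190.308268
Macaulay duration D = 199.465356 / 104.373580 = 1.911071
Modified duration = D / (1 + y/m) = 1.911071 / (1 + 0.020500) = 1.872681

Answer: Modified duration = 1.8727
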